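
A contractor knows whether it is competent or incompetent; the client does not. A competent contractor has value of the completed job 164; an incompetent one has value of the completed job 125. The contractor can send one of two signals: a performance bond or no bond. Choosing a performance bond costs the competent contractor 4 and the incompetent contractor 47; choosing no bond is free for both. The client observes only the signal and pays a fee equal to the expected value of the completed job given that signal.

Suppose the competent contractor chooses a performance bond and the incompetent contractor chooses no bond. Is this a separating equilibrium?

Under separation the client infers type exactly: bond → competent (pays 164), no bond → incompetent (pays 125).
Competent: bond gives 164 − 4 = 160; no bond gives 125 − 0 = 125. No deviation. ✓
Incompetent: no bond gives 125 − 0 = 125; bond gives 164 − 47 = 117. No deviation. ✓
Neither type gains from mimicking the other.

Yes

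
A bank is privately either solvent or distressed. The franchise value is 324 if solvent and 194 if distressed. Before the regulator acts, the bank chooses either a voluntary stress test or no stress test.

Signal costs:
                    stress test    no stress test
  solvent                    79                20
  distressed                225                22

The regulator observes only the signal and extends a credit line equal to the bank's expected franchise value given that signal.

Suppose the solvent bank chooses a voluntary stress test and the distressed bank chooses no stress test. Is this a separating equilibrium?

Yes

Under separation the regulator infers type exactly: stress test → solvent (pays 324), no stress test → distressed (pays 194).
Solvent: stress test gives 324 − 79 = 245; no stress test gives 194 − 20 = 174. No deviation. ✓
Distressed: no stress test gives 194 − 22 = 172; stress test gives 324 − 225 = 99. No deviation. ✓
Both incentive constraints hold.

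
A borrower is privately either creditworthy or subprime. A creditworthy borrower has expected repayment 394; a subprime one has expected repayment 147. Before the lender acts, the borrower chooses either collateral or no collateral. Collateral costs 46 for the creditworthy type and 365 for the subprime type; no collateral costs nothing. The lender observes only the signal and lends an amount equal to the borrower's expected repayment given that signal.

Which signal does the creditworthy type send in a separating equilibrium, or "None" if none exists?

collateral

Try creditworthy → collateral, subprime → no collateral:
  If types separate, collateral earns payment 394 and no collateral earns 147.
  Creditworthy: collateral gives 394 − 46 = 348; no collateral gives 147 − 0 = 147. No deviation. ✓
  Subprime: no collateral gives 147 − 0 = 147; collateral gives 394 − 365 = 29. No deviation. ✓
Both hold — the creditworthy type sends collateral.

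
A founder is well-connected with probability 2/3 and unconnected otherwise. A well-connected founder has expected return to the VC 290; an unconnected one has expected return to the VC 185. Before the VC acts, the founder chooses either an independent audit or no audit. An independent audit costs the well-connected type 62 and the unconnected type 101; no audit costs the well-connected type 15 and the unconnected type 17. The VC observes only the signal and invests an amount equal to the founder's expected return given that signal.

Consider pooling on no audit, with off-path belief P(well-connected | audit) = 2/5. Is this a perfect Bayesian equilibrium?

Yes

At the pooled signal (no audit) the VC holds the prior 2/3 and pays 2/3·290 + 1/3·185 = 255. Off-path (audit) belief 2/5 gives 2/5·290 + 3/5·185 = 227.
Well-connected: no audit gives 255 − 15 = 240; audit gives 227 − 62 = 165. Stays. ✓
Unconnected: no audit gives 255 − 17 = 238; audit gives 227 − 101 = 126. Stays. ✓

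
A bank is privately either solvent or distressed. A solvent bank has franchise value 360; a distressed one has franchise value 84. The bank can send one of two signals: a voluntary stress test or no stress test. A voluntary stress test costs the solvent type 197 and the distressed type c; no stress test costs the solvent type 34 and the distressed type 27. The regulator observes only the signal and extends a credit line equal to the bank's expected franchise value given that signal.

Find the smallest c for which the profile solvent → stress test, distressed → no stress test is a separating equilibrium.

303

Under separation: stress test → solvent (pays 360); no stress test → distressed (pays 84).
Solvent: 360 − 197 = 163 ≥ 84 − 34 = 50. Holds regardless of c. ✓
Distressed: 84 − 27 ≥ 360 − c, so c ≥ 360 − 57 = 303.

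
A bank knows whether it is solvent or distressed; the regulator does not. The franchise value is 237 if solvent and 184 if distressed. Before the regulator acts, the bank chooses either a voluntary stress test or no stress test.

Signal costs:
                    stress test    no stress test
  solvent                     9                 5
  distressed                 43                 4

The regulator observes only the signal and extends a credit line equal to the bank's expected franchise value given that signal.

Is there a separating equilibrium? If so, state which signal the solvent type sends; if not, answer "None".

Try solvent → stress test, distressed → no stress test:
  If types separate, stress test earns payment 237 and no stress test earns 184.
  Solvent: stress test gives 237 − 9 = 228; no stress test gives 184 − 5 = 179. No deviation. ✓
  Distressed: no stress test gives 184 − 4 = 180; stress test gives 237 − 43 = 194. Would deviate. ✗
Try solvent → no stress test, distressed → stress test:
  If types separate, no stress test earns payment 237 and stress test earns 184.
  Solvent: no stress test gives 237 − 5 = 232; stress test gives 184 − 9 = 175. No deviation. ✓
  Distressed: stress test gives 184 − 43 = 141; no stress test gives 237 − 4 = 233. Would deviate. ✗
Neither assignment is incentive-compatible.

None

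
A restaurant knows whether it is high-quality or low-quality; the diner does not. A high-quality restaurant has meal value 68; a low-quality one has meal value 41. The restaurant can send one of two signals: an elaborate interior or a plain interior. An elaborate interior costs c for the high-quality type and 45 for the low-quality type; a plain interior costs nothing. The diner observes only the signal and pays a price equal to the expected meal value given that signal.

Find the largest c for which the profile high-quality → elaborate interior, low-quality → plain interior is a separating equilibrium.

27

Under separation: elaborate interior → high-quality (pays 68); plain interior → low-quality (pays 41).
Low-quality: 41 − 0 = 41 ≥ 68 − 45 = 23. Holds regardless of c. ✓
High-quality: 68 − c ≥ 41 − 0, so c ≤ 68 − 41 = 27.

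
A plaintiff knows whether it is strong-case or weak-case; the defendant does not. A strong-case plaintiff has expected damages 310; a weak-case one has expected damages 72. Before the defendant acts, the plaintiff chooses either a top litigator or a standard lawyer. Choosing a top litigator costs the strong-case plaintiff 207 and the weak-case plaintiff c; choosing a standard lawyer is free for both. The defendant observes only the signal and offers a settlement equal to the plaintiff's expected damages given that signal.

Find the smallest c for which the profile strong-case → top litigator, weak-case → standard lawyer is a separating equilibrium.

238

Under separation: top litigator → strong-case (pays 310); standard lawyer → weak-case (pays 72).
Strong-case: 310 − 207 = 103 ≥ 72 − 0 = 72. Holds regardless of c. ✓
Weak-case: 72 − 0 ≥ 310 − c, so c ≥ 310 − 72 = 238.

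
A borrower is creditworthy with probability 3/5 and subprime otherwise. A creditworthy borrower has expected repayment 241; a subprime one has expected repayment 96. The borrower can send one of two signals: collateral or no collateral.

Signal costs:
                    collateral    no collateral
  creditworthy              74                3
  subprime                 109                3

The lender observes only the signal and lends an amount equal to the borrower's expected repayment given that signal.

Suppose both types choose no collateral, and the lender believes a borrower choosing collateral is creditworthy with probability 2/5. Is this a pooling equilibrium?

On the equilibrium path (no collateral) the lender holds the prior 3/5 and pays 3/5·241 + 2/5·96 = 183. Off-path (collateral) belief 2/5 gives 2/5·241 + 3/5·96 = 154.
Creditworthy: no collateral gives 183 − 3 = 180; collateral gives 154 − 74 = 80. Stays. ✓
Subprime: no collateral gives 183 − 3 = 180; collateral gives 154 − 109 = 45. Stays. ✓
Beliefs are Bayes-consistent on-path and both types best-respond.

Yes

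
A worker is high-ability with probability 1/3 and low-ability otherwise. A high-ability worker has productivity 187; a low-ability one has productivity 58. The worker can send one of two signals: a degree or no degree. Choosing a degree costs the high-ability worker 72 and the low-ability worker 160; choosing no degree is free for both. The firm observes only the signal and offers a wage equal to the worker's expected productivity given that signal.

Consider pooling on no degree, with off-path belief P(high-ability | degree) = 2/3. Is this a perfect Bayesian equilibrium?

On the equilibrium path (no degree) the firm holds the prior 1/3 and pays 1/3·187 + 2/3·58 = 101. Off-path (degree) belief 2/3 gives 2/3·187 + 1/3·58 = 144.
High-ability: no degree gives 101 − 0 = 101; degree gives 144 − 72 = 72. Stays. ✓
Low-ability: no degree gives 101 − 0 = 101; degree gives 144 − 160 = -16. Stays. ✓
Beliefs are Bayes-consistent on-path and both types best-respond.

Yes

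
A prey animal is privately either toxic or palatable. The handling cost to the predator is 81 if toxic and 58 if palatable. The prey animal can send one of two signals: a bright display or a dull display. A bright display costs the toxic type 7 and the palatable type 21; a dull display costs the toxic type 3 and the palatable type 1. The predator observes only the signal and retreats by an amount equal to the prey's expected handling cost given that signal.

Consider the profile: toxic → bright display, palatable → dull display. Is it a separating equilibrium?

No

If types separate, bright display earns payment 81 and dull display earns 58.
Toxic: bright display gives 81 − 7 = 74; dull display gives 58 − 3 = 55. No deviation. ✓
Palatable: dull display gives 58 − 1 = 57; bright display gives 81 − 21 = 60. Would deviate. ✗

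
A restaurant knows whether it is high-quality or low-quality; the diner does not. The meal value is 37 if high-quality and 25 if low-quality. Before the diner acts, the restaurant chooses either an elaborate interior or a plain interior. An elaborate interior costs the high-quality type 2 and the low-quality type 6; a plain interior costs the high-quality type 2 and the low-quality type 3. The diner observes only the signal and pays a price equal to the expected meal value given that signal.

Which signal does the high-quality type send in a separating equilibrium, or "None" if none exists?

None

Try high-quality → elaborate interior, low-quality → plain interior:
  If types separate, elaborate interior earns payment 37 and plain interior earns 25.
  High-quality: elaborate interior gives 37 − 2 = 35; plain interior gives 25 − 2 = 23. No deviation. ✓
  Low-quality: plain interior gives 25 − 3 = 22; elaborate interior gives 37 − 6 = 31. Would deviate. ✗
Try high-quality → plain interior, low-quality → elaborate interior:
  If types separate, plain interior earns payment 37 and elaborate interior earns 25.
  High-quality: plain interior gives 37 − 2 = 35; elaborate interior gives 25 − 2 = 23. No deviation. ✓
  Low-quality: elaborate interior gives 25 − 6 = 19; plain interior gives 37 − 3 = 34. Would deviate. ✗
Neither assignment is incentive-compatible.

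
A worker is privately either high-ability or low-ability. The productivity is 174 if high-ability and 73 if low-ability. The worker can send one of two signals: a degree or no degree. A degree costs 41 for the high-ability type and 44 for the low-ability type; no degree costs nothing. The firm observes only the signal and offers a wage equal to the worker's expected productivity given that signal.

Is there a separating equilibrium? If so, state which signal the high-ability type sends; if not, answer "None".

None

Try high-ability → degree, low-ability → no degree:
  If types separate, degree earns payment 174 and no degree earns 73.
  High-ability: degree gives 174 − 41 = 133; no degree gives 73 − 0 = 73. No deviation. ✓
  Low-ability: no degree gives 73 − 0 = 73; degree gives 174 − 44 = 130. Would deviate. ✗
Try high-ability → no degree, low-ability → degree:
  If types separate, no degree earns payment 174 and degree earns 73.
  High-ability: no degree gives 174 − 0 = 174; degree gives 73 − 41 = 32. No deviation. ✓
  Low-ability: degree gives 73 − 44 = 29; no degree gives 174 − 0 = 174. Would deviate. ✗
Neither assignment is incentive-compatible.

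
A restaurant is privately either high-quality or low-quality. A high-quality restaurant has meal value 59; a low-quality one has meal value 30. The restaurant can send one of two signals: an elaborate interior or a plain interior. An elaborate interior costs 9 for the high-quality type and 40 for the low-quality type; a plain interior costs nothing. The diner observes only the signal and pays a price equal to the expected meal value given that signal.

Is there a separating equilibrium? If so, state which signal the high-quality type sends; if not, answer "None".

elaborate interior

Try high-quality → elaborate interior, low-quality → plain interior:
  Under separation the diner infers type exactly: elaborate interior → high-quality (pays 59), plain interior → low-quality (pays 30).
  High-quality: elaborate interior gives 59 − 9 = 50; plain interior gives 30 − 0 = 30. No deviation. ✓
  Low-quality: plain interior gives 30 − 0 = 30; elaborate interior gives 59 − 40 = 19. No deviation. ✓
Both hold — the high-quality type sends elaborate interior.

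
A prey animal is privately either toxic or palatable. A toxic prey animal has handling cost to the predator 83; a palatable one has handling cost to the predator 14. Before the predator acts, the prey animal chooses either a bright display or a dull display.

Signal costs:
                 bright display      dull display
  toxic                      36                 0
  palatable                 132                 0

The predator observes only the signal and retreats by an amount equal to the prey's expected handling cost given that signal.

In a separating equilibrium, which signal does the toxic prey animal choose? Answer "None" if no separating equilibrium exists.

Try toxic → bright display, palatable → dull display:
  Under separation the predator infers type exactly: bright display → toxic (pays 83), dull display → palatable (pays 14).
  Toxic: bright display gives 83 − 36 = 47; dull display gives 14 − 0 = 14. No deviation. ✓
  Palatable: dull display gives 14 − 0 = 14; bright display gives 83 − 132 = -49. No deviation. ✓
Both hold — the toxic type sends bright display.

bright display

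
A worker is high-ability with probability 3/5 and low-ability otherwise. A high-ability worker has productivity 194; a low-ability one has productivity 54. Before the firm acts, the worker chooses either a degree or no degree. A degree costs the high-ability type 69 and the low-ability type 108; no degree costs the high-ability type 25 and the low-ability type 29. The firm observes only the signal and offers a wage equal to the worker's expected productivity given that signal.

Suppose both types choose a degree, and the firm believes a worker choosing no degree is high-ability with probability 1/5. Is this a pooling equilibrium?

At the pooled signal (degree) the firm holds the prior 3/5 and pays 3/5·194 + 2/5·54 = 138. Off-path (no degree) belief 1/5 gives 1/5·194 + 4/5·54 = 82.
High-ability: degree gives 138 − 69 = 69; no degree gives 82 − 25 = 57. Stays. ✓
Low-ability: degree gives 138 − 108 = 30; no degree gives 82 − 29 = 53. Deviates. ✗

No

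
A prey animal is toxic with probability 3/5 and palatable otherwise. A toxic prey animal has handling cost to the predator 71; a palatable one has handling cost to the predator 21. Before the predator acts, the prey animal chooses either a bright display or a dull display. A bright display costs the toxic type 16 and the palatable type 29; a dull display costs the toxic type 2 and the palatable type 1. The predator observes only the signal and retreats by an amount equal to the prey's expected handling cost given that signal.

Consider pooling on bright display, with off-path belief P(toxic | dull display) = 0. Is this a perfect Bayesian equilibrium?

Yes

On the equilibrium path (bright display) the predator holds the prior 3/5 and pays 3/5·71 + 2/5·21 = 51. Off-path (dull display) belief 0 gives 0·71 + 1·21 = 21.
Toxic: bright display gives 51 − 16 = 35; dull display gives 21 − 2 = 19. Stays. ✓
Palatable: bright display gives 51 − 29 = 22; dull display gives 21 − 1 = 20. Stays. ✓
Beliefs are Bayes-consistent on-path and both types best-respond.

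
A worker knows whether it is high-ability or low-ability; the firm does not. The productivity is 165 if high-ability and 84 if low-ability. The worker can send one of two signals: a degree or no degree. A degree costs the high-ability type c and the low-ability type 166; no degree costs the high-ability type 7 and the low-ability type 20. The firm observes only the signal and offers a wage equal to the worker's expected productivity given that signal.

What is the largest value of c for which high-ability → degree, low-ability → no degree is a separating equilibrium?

88

Under separation: degree → high-ability (pays 165); no degree → low-ability (pays 84).
Low-ability: 84 − 20 = 64 ≥ 165 − 166 = -1. Holds regardless of c. ✓
High-ability: 165 − c ≥ 84 − 7, so c ≤ 165 − 77 = 88.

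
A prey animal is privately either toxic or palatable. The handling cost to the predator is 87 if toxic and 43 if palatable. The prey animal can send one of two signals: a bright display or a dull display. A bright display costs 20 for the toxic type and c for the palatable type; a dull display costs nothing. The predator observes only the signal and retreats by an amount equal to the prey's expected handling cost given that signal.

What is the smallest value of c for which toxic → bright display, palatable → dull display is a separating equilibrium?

Under separation: bright display → toxic (pays 87); dull display → palatable (pays 43).
Toxic: 87 − 20 = 67 ≥ 43 − 0 = 43. Holds regardless of c. ✓
Palatable: 43 − 0 ≥ 87 − c, so c ≥ 87 − 43 = 44.

44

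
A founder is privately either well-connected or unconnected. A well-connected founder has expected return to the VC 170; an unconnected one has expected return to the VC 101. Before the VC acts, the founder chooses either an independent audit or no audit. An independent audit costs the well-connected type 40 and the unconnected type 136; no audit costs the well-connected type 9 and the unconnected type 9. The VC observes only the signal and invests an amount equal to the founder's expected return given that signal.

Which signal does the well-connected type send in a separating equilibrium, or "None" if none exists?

Try well-connected → audit, unconnected → no audit:
  Under separation the VC infers type exactly: audit → well-connected (pays 170), no audit → unconnected (pays 101).
  Well-connected: audit gives 170 − 40 = 130; no audit gives 101 − 9 = 92. No deviation. ✓
  Unconnected: no audit gives 101 − 9 = 92; audit gives 170 − 136 = 34. No deviation. ✓
Both hold — the well-connected type sends audit.

audit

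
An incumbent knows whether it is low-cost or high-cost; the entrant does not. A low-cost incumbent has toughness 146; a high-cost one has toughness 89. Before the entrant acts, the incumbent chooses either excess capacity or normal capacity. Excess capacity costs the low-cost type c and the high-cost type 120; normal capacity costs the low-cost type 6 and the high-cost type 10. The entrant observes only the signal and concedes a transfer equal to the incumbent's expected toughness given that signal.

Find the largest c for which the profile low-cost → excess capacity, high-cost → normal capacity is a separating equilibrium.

63

Under separation: excess capacity → low-cost (pays 146); normal capacity → high-cost (pays 89).
High-cost: 89 − 10 = 79 ≥ 146 − 120 = 26. Holds regardless of c. ✓
Low-cost: 146 − c ≥ 89 − 6, so c ≤ 146 − 83 = 63.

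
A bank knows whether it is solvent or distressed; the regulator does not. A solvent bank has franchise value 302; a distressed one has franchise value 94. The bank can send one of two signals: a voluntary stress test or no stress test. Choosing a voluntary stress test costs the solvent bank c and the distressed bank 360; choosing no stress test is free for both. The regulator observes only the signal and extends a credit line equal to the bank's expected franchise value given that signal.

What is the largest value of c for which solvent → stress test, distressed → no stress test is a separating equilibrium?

Under separation: stress test → solvent (pays 302); no stress test → distressed (pays 94).
Distressed: 94 − 0 = 94 ≥ 302 − 360 = -58. Holds regardless of c. ✓
Solvent: 302 − c ≥ 94 − 0, so c ≤ 302 − 94 = 208.

208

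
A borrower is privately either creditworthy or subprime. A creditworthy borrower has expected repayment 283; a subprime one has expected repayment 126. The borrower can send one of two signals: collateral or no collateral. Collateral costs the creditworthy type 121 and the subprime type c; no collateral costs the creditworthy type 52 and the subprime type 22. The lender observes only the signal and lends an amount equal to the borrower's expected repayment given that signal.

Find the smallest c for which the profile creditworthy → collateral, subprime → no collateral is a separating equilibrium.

179

Under separation: collateral → creditworthy (pays 283); no collateral → subprime (pays 126).
Creditworthy: 283 − 121 = 162 ≥ 126 − 52 = 74. Holds regardless of c. ✓
Subprime: 126 − 22 ≥ 283 − c, so c ≥ 283 − 104 = 179.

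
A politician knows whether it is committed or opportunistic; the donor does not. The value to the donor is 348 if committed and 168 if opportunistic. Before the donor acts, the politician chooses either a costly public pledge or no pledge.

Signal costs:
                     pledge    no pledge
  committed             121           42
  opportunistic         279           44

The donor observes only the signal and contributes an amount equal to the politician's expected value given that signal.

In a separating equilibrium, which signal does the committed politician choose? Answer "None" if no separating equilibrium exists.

pledge

Try committed → pledge, opportunistic → no pledge:
  If types separate, pledge earns payment 348 and no pledge earns 168.
  Committed: pledge gives 348 − 121 = 227; no pledge gives 168 − 42 = 126. No deviation. ✓
  Opportunistic: no pledge gives 168 − 44 = 124; pledge gives 348 − 279 = 69. No deviation. ✓
Both hold — the committed type sends pledge.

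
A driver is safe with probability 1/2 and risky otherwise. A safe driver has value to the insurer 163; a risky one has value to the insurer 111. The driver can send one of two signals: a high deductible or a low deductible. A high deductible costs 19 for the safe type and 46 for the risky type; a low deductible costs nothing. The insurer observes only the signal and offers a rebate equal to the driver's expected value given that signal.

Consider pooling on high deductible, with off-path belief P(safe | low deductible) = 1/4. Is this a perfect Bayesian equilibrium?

No

At the pooled signal (high deductible) the insurer holds the prior 1/2 and pays 1/2·163 + 1/2·111 = 137. Off-path (low deductible) belief 1/4 gives 1/4·163 + 3/4·111 = 124.
Safe: high deductible gives 137 − 19 = 118; low deductible gives 124 − 0 = 124. Deviates. ✗
Risky: high deductible gives 137 − 46 = 91; low deductible gives 124 − 0 = 124. Deviates. ✗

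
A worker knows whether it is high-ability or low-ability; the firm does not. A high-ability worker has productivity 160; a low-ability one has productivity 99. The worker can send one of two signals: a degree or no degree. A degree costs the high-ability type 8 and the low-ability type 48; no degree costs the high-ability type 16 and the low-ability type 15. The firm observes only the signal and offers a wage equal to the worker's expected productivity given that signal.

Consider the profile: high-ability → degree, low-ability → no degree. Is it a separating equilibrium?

Under separation the firm infers type exactly: degree → high-ability (pays 160), no degree → low-ability (pays 99).
High-ability: degree gives 160 − 8 = 152; no degree gives 99 − 16 = 83. No deviation. ✓
Low-ability: no degree gives 99 − 15 = 84; degree gives 160 − 48 = 112. Would deviate. ✗

No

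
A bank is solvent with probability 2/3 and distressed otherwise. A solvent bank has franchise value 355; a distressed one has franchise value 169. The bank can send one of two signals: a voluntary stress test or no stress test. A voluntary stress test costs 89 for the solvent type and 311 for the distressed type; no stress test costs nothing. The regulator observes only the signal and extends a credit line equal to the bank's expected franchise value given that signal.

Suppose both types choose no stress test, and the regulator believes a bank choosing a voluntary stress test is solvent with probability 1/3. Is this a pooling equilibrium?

Yes

At the pooled signal (no stress test) the regulator holds the prior 2/3 and pays 2/3·355 + 1/3·169 = 293. Off-path (stress test) belief 1/3 gives 1/3·355 + 2/3·169 = 231.
Solvent: no stress test gives 293 − 0 = 293; stress test gives 231 − 89 = 142. Stays. ✓
Distressed: no stress test gives 293 − 0 = 293; stress test gives 231 − 311 = -80. Stays. ✓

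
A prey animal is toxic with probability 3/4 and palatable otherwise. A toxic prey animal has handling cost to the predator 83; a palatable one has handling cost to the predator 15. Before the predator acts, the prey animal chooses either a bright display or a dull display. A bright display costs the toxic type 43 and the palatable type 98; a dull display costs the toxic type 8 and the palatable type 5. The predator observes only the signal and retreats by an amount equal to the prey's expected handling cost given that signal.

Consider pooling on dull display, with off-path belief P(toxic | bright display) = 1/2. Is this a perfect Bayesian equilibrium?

On the equilibrium path (dull display) the predator holds the prior 3/4 and pays 3/4·83 + 1/4·15 = 66. Off-path (bright display) belief 1/2 gives 1/2·83 + 1/2·15 = 49.
Toxic: dull display gives 66 − 8 = 58; bright display gives 49 − 43 = 6. Stays. ✓
Palatable: dull display gives 66 − 5 = 61; bright display gives 49 − 98 = -49. Stays. ✓
Beliefs are Bayes-consistent on-path and both types best-respond.

Yes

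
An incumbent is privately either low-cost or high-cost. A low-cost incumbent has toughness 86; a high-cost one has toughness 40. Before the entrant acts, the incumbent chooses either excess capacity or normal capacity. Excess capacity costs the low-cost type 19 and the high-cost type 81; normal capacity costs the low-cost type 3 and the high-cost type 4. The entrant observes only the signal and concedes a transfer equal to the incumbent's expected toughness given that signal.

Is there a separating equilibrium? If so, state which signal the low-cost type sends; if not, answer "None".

excess capacity

Try low-cost → excess capacity, high-cost → normal capacity:
  If types separate, excess capacity earns payment 86 and normal capacity earns 40.
  Low-cost: excess capacity gives 86 − 19 = 67; normal capacity gives 40 − 3 = 37. No deviation. ✓
  High-cost: normal capacity gives 40 − 4 = 36; excess capacity gives 86 − 81 = 5. No deviation. ✓
Both hold — the low-cost type sends excess capacity.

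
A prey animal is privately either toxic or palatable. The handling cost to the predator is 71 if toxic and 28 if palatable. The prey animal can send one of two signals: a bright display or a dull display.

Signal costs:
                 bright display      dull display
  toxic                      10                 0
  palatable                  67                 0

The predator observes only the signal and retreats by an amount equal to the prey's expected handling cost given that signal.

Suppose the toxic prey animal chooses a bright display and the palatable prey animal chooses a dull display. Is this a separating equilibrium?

If types separate, bright display earns payment 71 and dull display earns 28.
Toxic: bright display gives 71 − 10 = 61; dull display gives 28 − 0 = 28. No deviation. ✓
Palatable: dull display gives 28 − 0 = 28; bright display gives 71 − 67 = 4. No deviation. ✓
Both incentive constraints hold.

Yes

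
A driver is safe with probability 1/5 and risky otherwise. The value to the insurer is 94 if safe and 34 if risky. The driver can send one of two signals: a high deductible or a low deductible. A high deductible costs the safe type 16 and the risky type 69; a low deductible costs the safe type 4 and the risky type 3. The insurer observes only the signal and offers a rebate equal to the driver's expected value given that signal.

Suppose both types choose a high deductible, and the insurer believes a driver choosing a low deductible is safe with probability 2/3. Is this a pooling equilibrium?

At the pooled signal (high deductible) the insurer holds the prior 1/5 and pays 1/5·94 + 4/5·34 = 46. Off-path (low deductible) belief 2/3 gives 2/3·94 + 1/3·34 = 74.
Safe: high deductible gives 46 − 16 = 30; low deductible gives 74 − 4 = 70. Deviates. ✗
Risky: high deductible gives 46 − 69 = -23; low deductible gives 74 − 3 = 71. Deviates. ✗

No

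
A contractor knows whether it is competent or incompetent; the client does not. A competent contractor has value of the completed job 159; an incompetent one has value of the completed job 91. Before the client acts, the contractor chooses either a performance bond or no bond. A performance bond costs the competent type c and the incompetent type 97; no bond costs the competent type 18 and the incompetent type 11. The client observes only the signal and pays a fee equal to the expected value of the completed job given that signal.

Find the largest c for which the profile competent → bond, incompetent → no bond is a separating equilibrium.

Under separation: bond → competent (pays 159); no bond → incompetent (pays 91).
Incompetent: 91 − 11 = 80 ≥ 159 − 97 = 62. Holds regardless of c. ✓
Competent: 159 − c ≥ 91 − 18, so c ≤ 159 − 73 = 86.

86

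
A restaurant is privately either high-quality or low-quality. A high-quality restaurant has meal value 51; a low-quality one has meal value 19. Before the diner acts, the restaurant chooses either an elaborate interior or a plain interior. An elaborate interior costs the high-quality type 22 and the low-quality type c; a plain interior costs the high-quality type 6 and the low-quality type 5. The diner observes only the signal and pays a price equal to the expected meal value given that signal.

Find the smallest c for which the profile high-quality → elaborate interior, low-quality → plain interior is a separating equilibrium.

37

Under separation: elaborate interior → high-quality (pays 51); plain interior → low-quality (pays 19).
High-quality: 51 − 22 = 29 ≥ 19 − 6 = 13. Holds regardless of c. ✓
Low-quality: 19 − 5 ≥ 51 − c, so c ≥ 51 − 14 = 37.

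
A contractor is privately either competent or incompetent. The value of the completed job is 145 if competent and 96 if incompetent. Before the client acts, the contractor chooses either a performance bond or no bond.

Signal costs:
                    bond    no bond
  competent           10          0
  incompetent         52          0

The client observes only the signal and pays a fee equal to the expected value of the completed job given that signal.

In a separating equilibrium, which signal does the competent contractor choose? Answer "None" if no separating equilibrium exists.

Try competent → bond, incompetent → no bond:
  Under separation the client infers type exactly: bond → competent (pays 145), no bond → incompetent (pays 96).
  Competent: bond gives 145 − 10 = 135; no bond gives 96 − 0 = 96. No deviation. ✓
  Incompetent: no bond gives 96 − 0 = 96; bond gives 145 − 52 = 93. No deviation. ✓
Both hold — the competent type sends bond.

bond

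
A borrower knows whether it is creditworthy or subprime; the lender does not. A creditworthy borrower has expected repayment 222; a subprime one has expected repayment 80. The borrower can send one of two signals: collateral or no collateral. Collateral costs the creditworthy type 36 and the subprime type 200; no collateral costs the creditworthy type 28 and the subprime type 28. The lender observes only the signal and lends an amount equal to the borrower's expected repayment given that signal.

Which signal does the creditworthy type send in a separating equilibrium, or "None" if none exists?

collateral

Try creditworthy → collateral, subprime → no collateral:
  If types separate, collateral earns payment 222 and no collateral earns 80.
  Creditworthy: collateral gives 222 − 36 = 186; no collateral gives 80 − 28 = 52. No deviation. ✓
  Subprime: no collateral gives 80 − 28 = 52; collateral gives 222 − 200 = 22. No deviation. ✓
Both hold — the creditworthy type sends collateral.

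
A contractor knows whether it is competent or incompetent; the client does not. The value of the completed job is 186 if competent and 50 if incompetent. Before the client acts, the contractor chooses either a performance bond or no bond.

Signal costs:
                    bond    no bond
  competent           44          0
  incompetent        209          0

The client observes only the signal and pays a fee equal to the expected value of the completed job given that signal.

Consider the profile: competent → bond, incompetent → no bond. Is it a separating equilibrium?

Under separation the client infers type exactly: bond → competent (pays 186), no bond → incompetent (pays 50).
Competent: bond gives 186 − 44 = 142; no bond gives 50 − 0 = 50. No deviation. ✓
Incompetent: no bond gives 50 − 0 = 50; bond gives 186 − 209 = -23. No deviation. ✓
Both incentive constraints hold.

Yes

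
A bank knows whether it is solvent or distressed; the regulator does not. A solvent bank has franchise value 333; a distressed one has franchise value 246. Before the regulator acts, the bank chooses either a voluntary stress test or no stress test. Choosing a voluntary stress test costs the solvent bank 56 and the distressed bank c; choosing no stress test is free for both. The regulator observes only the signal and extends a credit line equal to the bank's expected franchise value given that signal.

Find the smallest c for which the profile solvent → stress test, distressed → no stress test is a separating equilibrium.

Under separation: stress test → solvent (pays 333); no stress test → distressed (pays 246).
Solvent: 333 − 56 = 277 ≥ 246 − 0 = 246. Holds regardless of c. ✓
Distressed: 246 − 0 ≥ 333 − c, so c ≥ 333 − 246 = 87.

87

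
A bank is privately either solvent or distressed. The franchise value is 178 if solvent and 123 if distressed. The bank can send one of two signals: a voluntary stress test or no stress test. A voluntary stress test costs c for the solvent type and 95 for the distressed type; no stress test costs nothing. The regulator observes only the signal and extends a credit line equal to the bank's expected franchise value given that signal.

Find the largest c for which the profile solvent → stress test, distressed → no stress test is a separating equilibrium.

Under separation: stress test → solvent (pays 178); no stress test → distressed (pays 123).
Distressed: 123 − 0 = 123 ≥ 178 − 95 = 83. Holds regardless of c. ✓
Solvent: 178 − c ≥ 123 − 0, so c ≤ 178 − 123 = 55.

55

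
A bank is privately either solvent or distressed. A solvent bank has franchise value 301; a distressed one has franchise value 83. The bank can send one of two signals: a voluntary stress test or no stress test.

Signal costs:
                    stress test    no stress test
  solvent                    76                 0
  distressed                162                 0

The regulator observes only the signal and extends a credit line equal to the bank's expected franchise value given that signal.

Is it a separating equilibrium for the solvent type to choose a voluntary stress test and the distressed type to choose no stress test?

Under separation the regulator infers type exactly: stress test → solvent (pays 301), no stress test → distressed (pays 83).
Solvent: stress test gives 301 − 76 = 225; no stress test gives 83 − 0 = 83. No deviation. ✓
Distressed: no stress test gives 83 − 0 = 83; stress test gives 301 − 162 = 139. Would deviate. ✗

No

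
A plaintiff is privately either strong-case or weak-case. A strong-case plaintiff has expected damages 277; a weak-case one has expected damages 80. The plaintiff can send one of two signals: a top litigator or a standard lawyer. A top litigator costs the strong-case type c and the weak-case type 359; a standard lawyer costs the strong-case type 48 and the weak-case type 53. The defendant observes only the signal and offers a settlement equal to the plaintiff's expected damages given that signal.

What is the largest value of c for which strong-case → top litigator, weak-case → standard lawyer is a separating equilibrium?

Under separation: top litigator → strong-case (pays 277); standard lawyer → weak-case (pays 80).
Weak-case: 80 − 53 = 27 ≥ 277 − 359 = -82. Holds regardless of c. ✓
Strong-case: 277 − c ≥ 80 − 48, so c ≤ 277 − 32 = 245.

245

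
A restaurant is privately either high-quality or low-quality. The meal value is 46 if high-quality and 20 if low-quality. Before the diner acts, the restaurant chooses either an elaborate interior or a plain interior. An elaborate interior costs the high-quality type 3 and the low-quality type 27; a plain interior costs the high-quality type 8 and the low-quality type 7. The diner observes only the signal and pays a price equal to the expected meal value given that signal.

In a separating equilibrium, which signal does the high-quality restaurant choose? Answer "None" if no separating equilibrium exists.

None

Try high-quality → elaborate interior, low-quality → plain interior:
  Under separation the diner infers type exactly: elaborate interior → high-quality (pays 46), plain interior → low-quality (pays 20).
  High-quality: elaborate interior gives 46 − 3 = 43; plain interior gives 20 − 8 = 12. No deviation. ✓
  Low-quality: plain interior gives 20 − 7 = 13; elaborate interior gives 46 − 27 = 19. Would deviate. ✗
Try high-quality → plain interior, low-quality → elaborate interior:
  Under separation the diner infers type exactly: plain interior → high-quality (pays 46), elaborate interior → low-quality (pays 20).
  High-quality: plain interior gives 46 − 8 = 38; elaborate interior gives 20 − 3 = 17. No deviation. ✓
  Low-quality: elaborate interior gives 20 − 27 = -7; plain interior gives 46 − 7 = 39. Would deviate. ✗
Neither assignment is incentive-compatible.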